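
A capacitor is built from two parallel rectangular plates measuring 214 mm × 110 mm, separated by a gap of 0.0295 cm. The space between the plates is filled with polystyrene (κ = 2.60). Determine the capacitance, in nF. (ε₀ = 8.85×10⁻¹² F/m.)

1.84 nF

A = 214 × 110 mm² = 2.35×10⁻² m².
C = κε₀A/d = 2.60 × 8.85×10⁻¹² × 2.35×10⁻² / 2.95×10⁻⁴ = 1.84×10⁻⁹ F.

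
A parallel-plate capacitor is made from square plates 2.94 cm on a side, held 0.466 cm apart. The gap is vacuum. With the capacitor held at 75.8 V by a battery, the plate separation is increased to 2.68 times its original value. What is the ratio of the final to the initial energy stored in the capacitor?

U₂/U₁ ≈ 0.373

Battery connected ⇒ V is held fixed.
C₂ = 0.373 C₁ and U = ½CV², so U₂/U₁ = C₂/C₁ = 0.373.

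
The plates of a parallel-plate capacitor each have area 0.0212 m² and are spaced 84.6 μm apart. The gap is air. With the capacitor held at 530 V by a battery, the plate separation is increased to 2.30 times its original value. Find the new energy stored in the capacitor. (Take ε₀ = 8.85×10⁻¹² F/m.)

Initially C₁ = ε₀A/d = 8.85×10⁻¹² × 2.12×10⁻² / 8.46×10⁻⁵ = 2.22×10⁻⁹ F.
U₁ = 3.11×10⁻⁴ J.
Battery connected ⇒ V is held fixed. C₂ = 0.435 C₁ and U = ½CV², so U₂/U₁ = C₂/C₁ = 0.435.
U₂ = 0.435 × 3.11×10⁻⁴ = 1.35×10⁻⁴ J.

U ≈ 135 μJ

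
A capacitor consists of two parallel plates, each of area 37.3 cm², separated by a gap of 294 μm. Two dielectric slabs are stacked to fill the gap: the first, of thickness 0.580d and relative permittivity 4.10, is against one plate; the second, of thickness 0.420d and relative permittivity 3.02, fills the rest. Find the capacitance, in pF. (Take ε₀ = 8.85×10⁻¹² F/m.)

A = 37.3 cm² = 3.73×10⁻³ m².
Stacked slabs ⇒ two capacitors in series, each with the full plate area.
C₁ = κ₁ε₀A/d₁ = 4.10 × 8.85×10⁻¹² × 3.73×10⁻³ / 1.71×10⁻⁴ = 7.94×10⁻¹⁰ F.
C₂ = κ₂ε₀A/d₂ = 3.02 × 8.85×10⁻¹² × 3.73×10⁻³ / 1.23×10⁻⁴ = 8.07×10⁻¹⁰ F.
C = (1/C₁ + 1/C₂)⁻¹ = 4.00×10⁻¹⁰ F.

400 pF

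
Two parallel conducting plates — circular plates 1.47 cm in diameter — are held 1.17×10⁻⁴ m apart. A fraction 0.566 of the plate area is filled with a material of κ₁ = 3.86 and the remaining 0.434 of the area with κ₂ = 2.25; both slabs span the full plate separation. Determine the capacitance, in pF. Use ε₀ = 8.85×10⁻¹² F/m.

40.6 pF

A = π(1.47/2 cm)² = 1.70×10⁻⁴ m².
Side-by-side slabs ⇒ two capacitors in parallel, each spanning the full gap.
C₁ = κ₁ε₀A₁/d = 3.86 × 8.85×10⁻¹² × 9.61×10⁻⁵ / 1.17×10⁻⁴ = 2.80×10⁻¹¹ F.
C₂ = κ₂ε₀A₂/d = 2.25 × 8.85×10⁻¹² × 7.37×10⁻⁵ / 1.17×10⁻⁴ = 1.25×10⁻¹¹ F.
C = C₁ + C₂ = 4.06×10⁻¹¹ F.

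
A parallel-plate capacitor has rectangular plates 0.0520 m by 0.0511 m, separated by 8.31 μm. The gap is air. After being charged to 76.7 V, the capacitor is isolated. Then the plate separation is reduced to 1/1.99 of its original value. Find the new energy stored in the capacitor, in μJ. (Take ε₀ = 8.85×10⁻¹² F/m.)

4.18 μJ

A = 0.0520 × 0.0511 m² = 2.66×10⁻³ m².
Initially C₁ = ε₀A/d = 8.85×10⁻¹² × 2.66×10⁻³ / 8.31×10⁻⁶ = 2.83×10⁻⁹ F.
U₁ = 8.32×10⁻⁶ J.
Isolated ⇒ Q is held fixed. C₂ = 1.99 C₁ and U = Q²/(2C), so U₂/U₁ = C₁/C₂ = 0.503.
U₂ = 0.503 × 8.32×10⁻⁶ = 4.18×10⁻⁶ J.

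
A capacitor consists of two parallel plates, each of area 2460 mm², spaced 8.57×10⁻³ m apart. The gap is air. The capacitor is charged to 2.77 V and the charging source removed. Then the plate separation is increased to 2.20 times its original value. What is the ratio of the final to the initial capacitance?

C = ε₀A/d scales as 1/d, so C₂/C₁ = d₁/d₂ = 1/2.20 = 0.455.

0.455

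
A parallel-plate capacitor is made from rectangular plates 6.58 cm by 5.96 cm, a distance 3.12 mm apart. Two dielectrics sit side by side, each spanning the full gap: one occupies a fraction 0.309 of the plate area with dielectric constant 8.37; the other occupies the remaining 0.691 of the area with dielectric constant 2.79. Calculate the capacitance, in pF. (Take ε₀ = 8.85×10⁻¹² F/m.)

A = 6.58 × 5.96 cm² = 3.92×10⁻³ m².
Side-by-side slabs ⇒ two capacitors in parallel, each spanning the full gap.
C₁ = κ₁ε₀A₁/d = 8.37 × 8.85×10⁻¹² × 1.21×10⁻³ / 3.12×10⁻³ = 2.88×10⁻¹¹ F.
C₂ = κ₂ε₀A₂/d = 2.79 × 8.85×10⁻¹² × 2.71×10⁻³ / 3.12×10⁻³ = 2.14×10⁻¹¹ F.
C = C₁ + C₂ = 5.02×10⁻¹¹ F.

50.2 pF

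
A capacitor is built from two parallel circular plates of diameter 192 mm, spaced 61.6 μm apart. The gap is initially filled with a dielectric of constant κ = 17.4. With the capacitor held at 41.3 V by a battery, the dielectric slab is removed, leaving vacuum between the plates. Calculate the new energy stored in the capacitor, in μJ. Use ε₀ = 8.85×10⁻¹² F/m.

U ≈ 3.55 μJ

A = π(192/2 mm)² = 2.90×10⁻² m².
Initially C₁ = κε₀A/d = 17.4 × 8.85×10⁻¹² × 2.90×10⁻² / 6.16×10⁻⁵ = 7.24×10⁻⁸ F.
U₁ = 6.17×10⁻⁵ J.
Battery connected ⇒ V is held fixed. C₂ = 0.0575 C₁ and U = ½CV², so U₂/U₁ = C₂/C₁ = 0.0575.
U₂ = 0.0575 × 6.17×10⁻⁵ = 3.55×10⁻⁶ J.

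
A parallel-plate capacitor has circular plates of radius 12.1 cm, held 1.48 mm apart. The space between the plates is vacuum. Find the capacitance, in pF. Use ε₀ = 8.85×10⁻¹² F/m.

C ≈ 275 pF

A = π(12.1 cm)² = 4.60×10⁻² m².
C = ε₀A/d = 8.85×10⁻¹² × 4.60×10⁻² / 1.48×10⁻³ = 2.75×10⁻¹⁰ F.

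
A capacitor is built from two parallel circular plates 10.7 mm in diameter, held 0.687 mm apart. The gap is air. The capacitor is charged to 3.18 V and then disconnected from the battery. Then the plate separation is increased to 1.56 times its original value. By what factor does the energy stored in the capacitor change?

Isolated ⇒ Q is held fixed.
C₂ = 0.641 C₁ and U = Q²/(2C), so U₂/U₁ = C₁/C₂ = 1.56.

1.56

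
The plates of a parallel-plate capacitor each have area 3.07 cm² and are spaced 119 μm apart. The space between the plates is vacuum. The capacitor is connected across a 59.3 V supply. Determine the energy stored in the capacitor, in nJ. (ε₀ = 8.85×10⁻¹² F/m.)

A = 3.07 cm² = 3.07×10⁻⁴ m².
C = ε₀A/d = 8.85×10⁻¹² × 3.07×10⁻⁴ / 1.19×10⁻⁴ = 2.28×10⁻¹¹ F.
U = ½CV² = ½ × 2.28×10⁻¹¹ × (59.3)² = 4.01×10⁻⁸ J.

U ≈ 40.1 nJ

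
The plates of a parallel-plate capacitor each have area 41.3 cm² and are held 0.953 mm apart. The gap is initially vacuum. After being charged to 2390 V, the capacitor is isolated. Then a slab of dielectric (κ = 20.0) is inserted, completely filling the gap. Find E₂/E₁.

0.0500

Isolated ⇒ Q is held fixed.
V₂ = Q/C₂ = V₁/20.0; E = V/d, so E₂/E₁ = (V₂/V₁)(d₁/d₂) = 0.0500.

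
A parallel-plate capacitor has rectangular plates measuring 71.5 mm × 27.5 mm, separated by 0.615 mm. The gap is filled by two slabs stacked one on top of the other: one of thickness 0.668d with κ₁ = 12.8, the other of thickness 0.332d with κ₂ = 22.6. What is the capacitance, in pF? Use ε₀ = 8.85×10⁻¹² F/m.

423 pF

A = 71.5 × 27.5 mm² = 1.97×10⁻³ m².
Stacked slabs ⇒ two capacitors in series, each with the full plate area.
C₁ = κ₁ε₀A/d₁ = 12.8 × 8.85×10⁻¹² × 1.97×10⁻³ / 4.11×10⁻⁴ = 5.42×10⁻¹⁰ F.
C₂ = κ₂ε₀A/d₂ = 22.6 × 8.85×10⁻¹² × 1.97×10⁻³ / 2.04×10⁻⁴ = 1.93×10⁻⁹ F.
C = (1/C₁ + 1/C₂)⁻¹ = 4.23×10⁻¹⁰ F.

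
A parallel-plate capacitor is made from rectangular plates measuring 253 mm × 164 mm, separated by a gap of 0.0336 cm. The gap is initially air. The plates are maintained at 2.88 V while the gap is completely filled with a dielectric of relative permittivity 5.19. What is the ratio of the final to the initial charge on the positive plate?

Battery connected ⇒ V is held fixed.
C₂ = 5.19 C₁ and Q = CV, so Q₂/Q₁ = C₂/C₁ = 5.19.

5.19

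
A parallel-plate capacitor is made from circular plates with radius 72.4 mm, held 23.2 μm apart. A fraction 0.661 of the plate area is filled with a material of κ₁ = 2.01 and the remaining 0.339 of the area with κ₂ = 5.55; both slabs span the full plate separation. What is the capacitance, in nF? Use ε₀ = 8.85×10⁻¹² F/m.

A = π(72.4 mm)² = 1.65×10⁻² m².
Side-by-side slabs ⇒ two capacitors in parallel, each spanning the full gap.
C₁ = κ₁ε₀A₁/d = 2.01 × 8.85×10⁻¹² × 1.09×10⁻² / 2.32×10⁻⁵ = 8.35×10⁻⁹ F.
C₂ = κ₂ε₀A₂/d = 5.55 × 8.85×10⁻¹² × 5.58×10⁻³ / 2.32×10⁻⁵ = 1.18×10⁻⁸ F.
C = C₁ + C₂ = 2.02×10⁻⁸ F.

C ≈ 20.2 nF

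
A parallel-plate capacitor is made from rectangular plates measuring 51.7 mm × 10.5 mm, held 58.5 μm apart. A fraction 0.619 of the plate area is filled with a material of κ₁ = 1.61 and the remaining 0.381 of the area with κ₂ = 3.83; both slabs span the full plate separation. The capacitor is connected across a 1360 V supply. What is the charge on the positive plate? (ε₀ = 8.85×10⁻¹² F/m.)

Q ≈ 274 nC

A = 51.7 × 10.5 mm² = 5.43×10⁻⁴ m².
Side-by-side slabs ⇒ two capacitors in parallel, each spanning the full gap.
C₁ = κ₁ε₀A₁/d = 1.61 × 8.85×10⁻¹² × 3.36×10⁻⁴ / 5.85×10⁻⁵ = 8.18×10⁻¹¹ F.
C₂ = κ₂ε₀A₂/d = 3.83 × 8.85×10⁻¹² × 2.07×10⁻⁴ / 5.85×10⁻⁵ = 1.20×10⁻¹⁰ F.
C = C₁ + C₂ = 2.02×10⁻¹⁰ F.
Q = CV = 2.02×10⁻¹⁰ × 1360 = 2.74×10⁻⁷ C.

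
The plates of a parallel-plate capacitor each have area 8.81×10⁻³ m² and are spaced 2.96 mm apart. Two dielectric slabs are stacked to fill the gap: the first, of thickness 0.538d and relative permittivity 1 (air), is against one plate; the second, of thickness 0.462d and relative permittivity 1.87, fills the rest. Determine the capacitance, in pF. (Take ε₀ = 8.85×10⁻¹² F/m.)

C ≈ 33.6 pF

Stacked slabs ⇒ two capacitors in series, each with the full plate area.
C₁ = κ₁ε₀A/d₁ = 1.00 × 8.85×10⁻¹² × 8.81×10⁻³ / 1.59×10⁻³ = 4.90×10⁻¹¹ F.
C₂ = κ₂ε₀A/d₂ = 1.87 × 8.85×10⁻¹² × 8.81×10⁻³ / 1.37×10⁻³ = 1.07×10⁻¹⁰ F.
C = (1/C₁ + 1/C₂)⁻¹ = 3.36×10⁻¹¹ F.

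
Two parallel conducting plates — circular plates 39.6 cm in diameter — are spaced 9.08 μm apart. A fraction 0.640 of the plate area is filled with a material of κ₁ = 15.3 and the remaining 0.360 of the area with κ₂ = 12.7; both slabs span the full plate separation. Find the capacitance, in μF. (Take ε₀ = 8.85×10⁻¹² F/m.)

1.72 μF

A = π(39.6/2 cm)² = 0.123 m².
Side-by-side slabs ⇒ two capacitors in parallel, each spanning the full gap.
C₁ = κ₁ε₀A₁/d = 15.3 × 8.85×10⁻¹² × 7.88×10⁻² / 9.08×10⁻⁶ = 1.18×10⁻⁶ F.
C₂ = κ₂ε₀A₂/d = 12.7 × 8.85×10⁻¹² × 4.43×10⁻² / 9.08×10⁻⁶ = 5.49×10⁻⁷ F.
C = C₁ + C₂ = 1.72×10⁻⁶ F.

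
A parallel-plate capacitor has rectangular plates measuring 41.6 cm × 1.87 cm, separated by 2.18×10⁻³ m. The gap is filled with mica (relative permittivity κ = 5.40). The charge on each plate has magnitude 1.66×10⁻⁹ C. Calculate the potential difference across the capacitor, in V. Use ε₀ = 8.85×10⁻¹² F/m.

A = 41.6 × 1.87 cm² = 7.78×10⁻³ m².
C = κε₀A/d = 5.40 × 8.85×10⁻¹² × 7.78×10⁻³ / 2.18×10⁻³ = 1.71×10⁻¹⁰ F.
V = Q/C = 1.66×10⁻⁹ / 1.71×10⁻¹⁰ = 9.73 V.

V ≈ 9.73 V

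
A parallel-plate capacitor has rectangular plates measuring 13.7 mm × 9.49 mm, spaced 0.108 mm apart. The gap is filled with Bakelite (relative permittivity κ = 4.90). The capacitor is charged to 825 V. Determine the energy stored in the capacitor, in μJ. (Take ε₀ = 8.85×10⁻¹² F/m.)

A = 13.7 × 9.49 mm² = 1.30×10⁻⁴ m².
C = κε₀A/d = 4.90 × 8.85×10⁻¹² × 1.30×10⁻⁴ / 1.08×10⁻⁴ = 5.22×10⁻¹¹ F.
U = ½CV² = ½ × 5.22×10⁻¹¹ × (825)² = 1.78×10⁻⁵ J.

17.8 μJ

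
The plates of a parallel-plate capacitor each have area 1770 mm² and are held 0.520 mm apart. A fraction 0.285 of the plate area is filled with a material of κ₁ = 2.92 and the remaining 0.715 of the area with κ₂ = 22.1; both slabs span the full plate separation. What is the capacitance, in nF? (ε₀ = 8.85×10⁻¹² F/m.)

A = 1770 mm² = 1.77×10⁻³ m².
Side-by-side slabs ⇒ two capacitors in parallel, each spanning the full gap.
C₁ = κ₁ε₀A₁/d = 2.92 × 8.85×10⁻¹² × 5.04×10⁻⁴ / 5.20×10⁻⁴ = 2.51×10⁻¹¹ F.
C₂ = κ₂ε₀A₂/d = 22.1 × 8.85×10⁻¹² × 1.27×10⁻³ / 5.20×10⁻⁴ = 4.76×10⁻¹⁰ F.
C = C₁ + C₂ = 5.01×10⁻¹⁰ F.

0.501 nF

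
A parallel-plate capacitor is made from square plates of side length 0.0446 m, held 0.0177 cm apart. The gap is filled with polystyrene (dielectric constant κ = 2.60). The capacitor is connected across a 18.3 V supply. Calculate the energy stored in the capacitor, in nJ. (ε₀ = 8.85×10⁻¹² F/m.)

43.3 nJ

A = (0.0446 m)² = 1.99×10⁻³ m².
C = κε₀A/d = 2.60 × 8.85×10⁻¹² × 1.99×10⁻³ / 1.77×10⁻⁴ = 2.59×10⁻¹⁰ F.
U = ½CV² = ½ × 2.59×10⁻¹⁰ × (18.3)² = 4.33×10⁻⁸ J.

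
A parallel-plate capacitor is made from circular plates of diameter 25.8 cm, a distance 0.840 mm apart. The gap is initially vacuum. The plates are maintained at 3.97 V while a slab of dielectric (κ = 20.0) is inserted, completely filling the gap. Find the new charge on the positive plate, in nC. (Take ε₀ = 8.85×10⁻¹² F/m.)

Q ≈ 43.7 nC

A = π(25.8/2 cm)² = 5.23×10⁻² m².
Initially C₁ = ε₀A/d = 8.85×10⁻¹² × 5.23×10⁻² / 8.40×10⁻⁴ = 5.51×10⁻¹⁰ F.
Q₁ = 2.19×10⁻⁹ C.
Battery connected ⇒ V is held fixed. C₂ = 20.0 C₁ and Q = CV, so Q₂/Q₁ = C₂/C₁ = 20.0.
Q₂ = 20.0 × 2.19×10⁻⁹ = 4.37×10⁻⁸ C.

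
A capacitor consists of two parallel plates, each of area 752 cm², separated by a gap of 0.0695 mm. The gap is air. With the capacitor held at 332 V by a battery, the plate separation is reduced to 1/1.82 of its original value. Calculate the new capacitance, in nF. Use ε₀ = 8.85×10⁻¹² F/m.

A = 752 cm² = 7.52×10⁻² m².
Initially C₁ = ε₀A/d = 8.85×10⁻¹² × 7.52×10⁻² / 6.95×10⁻⁵ = 9.58×10⁻⁹ F.
C = ε₀A/d scales as 1/d, so C₂/C₁ = d₁/d₂ = 1.82.
C₂ = 1.82 × 9.58×10⁻⁹ = 1.74×10⁻⁸ F.

C ≈ 17.4 nF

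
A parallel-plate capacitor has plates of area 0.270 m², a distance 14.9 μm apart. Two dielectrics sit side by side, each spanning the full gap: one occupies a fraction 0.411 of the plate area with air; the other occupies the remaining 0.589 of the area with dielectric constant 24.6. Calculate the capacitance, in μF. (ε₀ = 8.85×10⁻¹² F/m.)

C ≈ 2.39 μF

Side-by-side slabs ⇒ two capacitors in parallel, each spanning the full gap.
C₁ = κ₁ε₀A₁/d = 1.00 × 8.85×10⁻¹² × 0.111 / 1.49×10⁻⁵ = 6.59×10⁻⁸ F.
C₂ = κ₂ε₀A₂/d = 24.6 × 8.85×10⁻¹² × 0.159 / 1.49×10⁻⁵ = 2.32×10⁻⁶ F.
C = C₁ + C₂ = 2.39×10⁻⁶ F.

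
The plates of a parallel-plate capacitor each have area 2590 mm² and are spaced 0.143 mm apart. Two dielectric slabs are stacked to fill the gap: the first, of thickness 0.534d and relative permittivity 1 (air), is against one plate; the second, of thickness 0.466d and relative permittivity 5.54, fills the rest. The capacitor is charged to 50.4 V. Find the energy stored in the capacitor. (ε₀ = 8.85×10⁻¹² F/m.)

329 nJ

A = 2590 mm² = 2.59×10⁻³ m².
Stacked slabs ⇒ two capacitors in series, each with the full plate area.
C₁ = κ₁ε₀A/d₁ = 1.00 × 8.85×10⁻¹² × 2.59×10⁻³ / 7.64×10⁻⁵ = 3.00×10⁻¹⁰ F.
C₂ = κ₂ε₀A/d₂ = 5.54 × 8.85×10⁻¹² × 2.59×10⁻³ / 6.66×10⁻⁵ = 1.91×10⁻⁹ F.
C = (1/C₁ + 1/C₂)⁻¹ = 2.59×10⁻¹⁰ F.
U = ½CV² = ½ × 2.59×10⁻¹⁰ × (50.4)² = 3.29×10⁻⁷ J.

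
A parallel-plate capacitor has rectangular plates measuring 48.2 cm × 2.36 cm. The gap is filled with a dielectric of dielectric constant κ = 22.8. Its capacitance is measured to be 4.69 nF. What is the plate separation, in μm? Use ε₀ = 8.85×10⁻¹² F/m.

A = 48.2 × 2.36 cm² = 1.14×10⁻² m².
d = κε₀A/C = 22.8 × 8.85×10⁻¹² × 1.14×10⁻² / 4.69×10⁻⁹ = 4.89×10⁻⁴ m.

d ≈ 489 μm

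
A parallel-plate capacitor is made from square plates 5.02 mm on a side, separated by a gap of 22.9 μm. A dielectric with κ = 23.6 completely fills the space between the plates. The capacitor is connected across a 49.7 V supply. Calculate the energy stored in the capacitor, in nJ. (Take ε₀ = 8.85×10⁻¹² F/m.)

A = (5.02 mm)² = 2.52×10⁻⁵ m².
C = κε₀A/d = 23.6 × 8.85×10⁻¹² × 2.52×10⁻⁵ / 2.29×10⁻⁵ = 2.30×10⁻¹⁰ F.
U = ½CV² = ½ × 2.30×10⁻¹⁰ × (49.7)² = 2.84×10⁻⁷ J.

U ≈ 284 nJ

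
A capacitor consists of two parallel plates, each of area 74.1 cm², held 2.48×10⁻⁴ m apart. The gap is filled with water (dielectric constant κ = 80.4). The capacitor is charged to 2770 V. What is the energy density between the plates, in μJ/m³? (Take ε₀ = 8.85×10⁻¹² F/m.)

u ≈ 4.44×10¹⁰ μJ/m³

E = V/d = 2770 / 2.48×10⁻⁴ = 1.12×10⁷ V/m.
u = ½κε₀E² = ½ × 80.4 × 8.85×10⁻¹² × (1.12×10⁷)² = 4.44×10⁴ J/m³.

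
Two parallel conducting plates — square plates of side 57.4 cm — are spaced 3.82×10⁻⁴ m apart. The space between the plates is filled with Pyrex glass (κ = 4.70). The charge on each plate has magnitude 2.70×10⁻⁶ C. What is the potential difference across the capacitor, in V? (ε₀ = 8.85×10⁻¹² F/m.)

A = (57.4 cm)² = 0.329 m².
C = κε₀A/d = 4.70 × 8.85×10⁻¹² × 0.329 / 3.82×10⁻⁴ = 3.59×10⁻⁸ F.
V = Q/C = 2.70×10⁻⁶ / 3.59×10⁻⁸ = 75.3 V.

V ≈ 75.3 V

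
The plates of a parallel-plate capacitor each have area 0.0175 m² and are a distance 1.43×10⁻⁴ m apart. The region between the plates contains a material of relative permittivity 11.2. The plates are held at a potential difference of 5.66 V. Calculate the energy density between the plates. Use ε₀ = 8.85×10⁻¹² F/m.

u ≈ 77.6 mJ/m³

E = V/d = 5.66 / 1.43×10⁻⁴ = 3.96×10⁴ V/m.
u = ½κε₀E² = ½ × 11.2 × 8.85×10⁻¹² × (3.96×10⁴)² = 7.76×10⁻² J/m³.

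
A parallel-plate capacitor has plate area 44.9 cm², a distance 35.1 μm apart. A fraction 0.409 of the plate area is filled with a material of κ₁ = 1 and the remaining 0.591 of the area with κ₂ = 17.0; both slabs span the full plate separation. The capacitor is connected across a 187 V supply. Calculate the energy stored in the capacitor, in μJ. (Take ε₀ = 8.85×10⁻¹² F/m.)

A = 44.9 cm² = 4.49×10⁻³ m².
Side-by-side slabs ⇒ two capacitors in parallel, each spanning the full gap.
C₁ = κ₁ε₀A₁/d = 1.00 × 8.85×10⁻¹² × 1.84×10⁻³ / 3.51×10⁻⁵ = 4.63×10⁻¹⁰ F.
C₂ = κ₂ε₀A₂/d = 17.0 × 8.85×10⁻¹² × 2.65×10⁻³ / 3.51×10⁻⁵ = 1.14×10⁻⁸ F.
C = C₁ + C₂ = 1.18×10⁻⁸ F.
U = ½CV² = ½ × 1.18×10⁻⁸ × (187)² = 2.07×10⁻⁴ J.

U ≈ 207 μJ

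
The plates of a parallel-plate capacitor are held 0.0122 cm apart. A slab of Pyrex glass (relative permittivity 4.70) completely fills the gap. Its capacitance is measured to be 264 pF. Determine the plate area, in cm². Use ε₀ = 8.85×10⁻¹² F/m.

A ≈ 7.74 cm²

A = Cd/(κε₀) = 2.64×10⁻¹⁰ × 1.22×10⁻⁴ / (4.70 × 8.85×10⁻¹²) = 7.74×10⁻⁴ m².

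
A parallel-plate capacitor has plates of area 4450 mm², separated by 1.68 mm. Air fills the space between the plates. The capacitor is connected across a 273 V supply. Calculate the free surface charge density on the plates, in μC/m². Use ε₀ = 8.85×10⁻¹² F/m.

A = 4450 mm² = 4.45×10⁻³ m².
C = ε₀A/d = 8.85×10⁻¹² × 4.45×10⁻³ / 1.68×10⁻³ = 2.34×10⁻¹¹ F.
σ = Q/A = CV/A = 2.34×10⁻¹¹ × 273 / 4.45×10⁻³ = 1.44×10⁻⁶ C/m².

1.44 μC/m²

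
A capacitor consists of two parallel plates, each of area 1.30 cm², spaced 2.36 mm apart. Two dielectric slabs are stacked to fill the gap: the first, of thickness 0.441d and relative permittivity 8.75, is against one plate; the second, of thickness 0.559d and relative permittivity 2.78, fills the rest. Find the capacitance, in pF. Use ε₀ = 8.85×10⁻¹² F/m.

A = 1.30 cm² = 1.30×10⁻⁴ m².
Stacked slabs ⇒ two capacitors in series, each with the full plate area.
C₁ = κ₁ε₀A/d₁ = 8.75 × 8.85×10⁻¹² × 1.30×10⁻⁴ / 1.04×10⁻³ = 9.67×10⁻¹² F.
C₂ = κ₂ε₀A/d₂ = 2.78 × 8.85×10⁻¹² × 1.30×10⁻⁴ / 1.32×10⁻³ = 2.42×10⁻¹² F.
C = (1/C₁ + 1/C₂)⁻¹ = 1.94×10⁻¹² F.

1.94 pF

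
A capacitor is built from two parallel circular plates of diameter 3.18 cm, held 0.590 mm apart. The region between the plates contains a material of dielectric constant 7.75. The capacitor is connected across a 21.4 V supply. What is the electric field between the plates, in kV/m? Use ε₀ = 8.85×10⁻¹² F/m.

E ≈ 36.3 kV/m

E = V/d = 21.4 / 5.90×10⁻⁴ = 3.63×10⁴ V/m.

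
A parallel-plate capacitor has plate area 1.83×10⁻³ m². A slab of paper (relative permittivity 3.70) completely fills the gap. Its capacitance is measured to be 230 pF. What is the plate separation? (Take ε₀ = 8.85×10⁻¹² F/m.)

d = κε₀A/C = 3.70 × 8.85×10⁻¹² × 1.83×10⁻³ / 2.30×10⁻¹⁰ = 2.61×10⁻⁴ m.

261 μm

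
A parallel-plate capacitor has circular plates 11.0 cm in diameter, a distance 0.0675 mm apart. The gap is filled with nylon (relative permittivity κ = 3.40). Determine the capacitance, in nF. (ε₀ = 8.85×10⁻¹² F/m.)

C ≈ 4.24 nF

A = π(11.0/2 cm)² = 9.50×10⁻³ m².
C = κε₀A/d = 3.40 × 8.85×10⁻¹² × 9.50×10⁻³ / 6.75×10⁻⁵ = 4.24×10⁻⁹ F.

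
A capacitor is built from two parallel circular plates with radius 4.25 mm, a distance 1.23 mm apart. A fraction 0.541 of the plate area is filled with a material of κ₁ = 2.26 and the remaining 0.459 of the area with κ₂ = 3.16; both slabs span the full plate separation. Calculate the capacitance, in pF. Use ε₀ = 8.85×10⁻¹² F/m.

A = π(4.25 mm)² = 5.67×10⁻⁵ m².
Side-by-side slabs ⇒ two capacitors in parallel, each spanning the full gap.
C₁ = κ₁ε₀A₁/d = 2.26 × 8.85×10⁻¹² × 3.07×10⁻⁵ / 1.23×10⁻³ = 4.99×10⁻¹³ F.
C₂ = κ₂ε₀A₂/d = 3.16 × 8.85×10⁻¹² × 2.60×10⁻⁵ / 1.23×10⁻³ = 5.92×10⁻¹³ F.
C = C₁ + C₂ = 1.09×10⁻¹² F.

C ≈ 1.09 pF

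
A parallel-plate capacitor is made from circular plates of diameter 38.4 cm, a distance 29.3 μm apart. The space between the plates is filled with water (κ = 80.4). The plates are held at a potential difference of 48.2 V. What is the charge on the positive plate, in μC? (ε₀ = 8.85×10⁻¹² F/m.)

A = π(38.4/2 cm)² = 0.116 m².
C = κε₀A/d = 80.4 × 8.85×10⁻¹² × 0.116 / 2.93×10⁻⁵ = 2.81×10⁻⁶ F.
Q = CV = 2.81×10⁻⁶ × 48.2 = 1.36×10⁻⁴ C.

Q ≈ 136 μC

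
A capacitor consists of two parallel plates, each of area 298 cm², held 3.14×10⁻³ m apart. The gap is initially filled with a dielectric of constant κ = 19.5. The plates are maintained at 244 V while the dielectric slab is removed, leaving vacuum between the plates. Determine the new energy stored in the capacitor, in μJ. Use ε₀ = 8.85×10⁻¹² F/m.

2.50 μJ

A = 298 cm² = 2.98×10⁻² m².
Initially C₁ = κε₀A/d = 19.5 × 8.85×10⁻¹² × 2.98×10⁻² / 3.14×10⁻³ = 1.64×10⁻⁹ F.
U₁ = 4.88×10⁻⁵ J.
Battery connected ⇒ V is held fixed. C₂ = 0.0513 C₁ and U = ½CV², so U₂/U₁ = C₂/C₁ = 0.0513.
U₂ = 0.0513 × 4.88×10⁻⁵ = 2.50×10⁻⁶ J.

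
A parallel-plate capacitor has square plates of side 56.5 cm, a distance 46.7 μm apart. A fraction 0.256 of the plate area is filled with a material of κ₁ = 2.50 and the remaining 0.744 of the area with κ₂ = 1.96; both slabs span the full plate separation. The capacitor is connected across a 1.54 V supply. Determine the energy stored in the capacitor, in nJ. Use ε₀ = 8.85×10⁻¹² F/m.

151 nJ

A = (56.5 cm)² = 0.319 m².
Side-by-side slabs ⇒ two capacitors in parallel, each spanning the full gap.
C₁ = κ₁ε₀A₁/d = 2.50 × 8.85×10⁻¹² × 8.17×10⁻² / 4.67×10⁻⁵ = 3.87×10⁻⁸ F.
C₂ = κ₂ε₀A₂/d = 1.96 × 8.85×10⁻¹² × 0.238 / 4.67×10⁻⁵ = 8.82×10⁻⁸ F.
C = C₁ + C₂ = 1.27×10⁻⁷ F.
U = ½CV² = ½ × 1.27×10⁻⁷ × (1.54)² = 1.51×10⁻⁷ J.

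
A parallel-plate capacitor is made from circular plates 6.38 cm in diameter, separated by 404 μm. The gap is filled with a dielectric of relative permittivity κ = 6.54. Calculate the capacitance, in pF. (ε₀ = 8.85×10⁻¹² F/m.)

458 pF

A = π(6.38/2 cm)² = 3.20×10⁻³ m².
C = κε₀A/d = 6.54 × 8.85×10⁻¹² × 3.20×10⁻³ / 4.04×10⁻⁴ = 4.58×10⁻¹⁰ F.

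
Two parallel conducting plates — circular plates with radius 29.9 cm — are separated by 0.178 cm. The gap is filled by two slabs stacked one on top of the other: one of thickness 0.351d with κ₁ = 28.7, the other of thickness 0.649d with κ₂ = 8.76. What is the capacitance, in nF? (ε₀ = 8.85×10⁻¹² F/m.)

A = π(29.9 cm)² = 0.281 m².
Stacked slabs ⇒ two capacitors in series, each with the full plate area.
C₁ = κ₁ε₀A/d₁ = 28.7 × 8.85×10⁻¹² × 0.281 / 6.25×10⁻⁴ = 1.14×10⁻⁷ F.
C₂ = κ₂ε₀A/d₂ = 8.76 × 8.85×10⁻¹² × 0.281 / 1.16×10⁻³ = 1.88×10⁻⁸ F.
C = (1/C₁ + 1/C₂)⁻¹ = 1.62×10⁻⁸ F.

C ≈ 16.2 nF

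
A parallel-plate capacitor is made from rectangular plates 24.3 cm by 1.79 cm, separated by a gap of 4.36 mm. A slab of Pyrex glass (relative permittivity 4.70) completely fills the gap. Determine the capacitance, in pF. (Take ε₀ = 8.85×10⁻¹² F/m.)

A = 24.3 × 1.79 cm² = 4.35×10⁻³ m².
C = κε₀A/d = 4.70 × 8.85×10⁻¹² × 4.35×10⁻³ / 4.36×10⁻³ = 4.15×10⁻¹¹ F.

41.5 pF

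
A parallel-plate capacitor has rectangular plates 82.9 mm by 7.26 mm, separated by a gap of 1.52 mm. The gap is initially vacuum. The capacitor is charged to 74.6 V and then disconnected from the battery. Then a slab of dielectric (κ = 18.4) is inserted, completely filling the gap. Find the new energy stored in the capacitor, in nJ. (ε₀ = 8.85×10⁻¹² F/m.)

0.530 nJ

A = 82.9 × 7.26 mm² = 6.02×10⁻⁴ m².
Initially C₁ = ε₀A/d = 8.85×10⁻¹² × 6.02×10⁻⁴ / 1.52×10⁻³ = 3.50×10⁻¹² F.
U₁ = 9.75×10⁻⁹ J.
Isolated ⇒ Q is held fixed. C₂ = 18.4 C₁ and U = Q²/(2C), so U₂/U₁ = C₁/C₂ = 0.0543.
U₂ = 0.0543 × 9.75×10⁻⁹ = 5.30×10⁻¹⁰ J.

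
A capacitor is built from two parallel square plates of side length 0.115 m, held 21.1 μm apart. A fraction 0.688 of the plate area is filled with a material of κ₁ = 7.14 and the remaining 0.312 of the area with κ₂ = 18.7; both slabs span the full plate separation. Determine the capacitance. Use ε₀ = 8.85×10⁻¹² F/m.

A = (0.115 m)² = 1.32×10⁻² m².
Side-by-side slabs ⇒ two capacitors in parallel, each spanning the full gap.
C₁ = κ₁ε₀A₁/d = 7.14 × 8.85×10⁻¹² × 9.10×10⁻³ / 2.11×10⁻⁵ = 2.72×10⁻⁸ F.
C₂ = κ₂ε₀A₂/d = 18.7 × 8.85×10⁻¹² × 4.13×10⁻³ / 2.11×10⁻⁵ = 3.24×10⁻⁸ F.
C = C₁ + C₂ = 5.96×10⁻⁸ F.

C ≈ 59.6 nF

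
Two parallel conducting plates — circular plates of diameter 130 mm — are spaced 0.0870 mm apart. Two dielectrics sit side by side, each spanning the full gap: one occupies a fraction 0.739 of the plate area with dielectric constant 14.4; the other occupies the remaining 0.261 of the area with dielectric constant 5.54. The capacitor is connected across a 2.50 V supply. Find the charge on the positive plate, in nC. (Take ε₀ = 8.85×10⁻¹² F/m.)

Q ≈ 40.8 nC

A = π(130/2 mm)² = 1.33×10⁻² m².
Side-by-side slabs ⇒ two capacitors in parallel, each spanning the full gap.
C₁ = κ₁ε₀A₁/d = 14.4 × 8.85×10⁻¹² × 9.81×10⁻³ / 8.70×10⁻⁵ = 1.44×10⁻⁸ F.
C₂ = κ₂ε₀A₂/d = 5.54 × 8.85×10⁻¹² × 3.46×10⁻³ / 8.70×10⁻⁵ = 1.95×10⁻⁹ F.
C = C₁ + C₂ = 1.63×10⁻⁸ F.
Q = CV = 1.63×10⁻⁸ × 2.50 = 4.08×10⁻⁸ C.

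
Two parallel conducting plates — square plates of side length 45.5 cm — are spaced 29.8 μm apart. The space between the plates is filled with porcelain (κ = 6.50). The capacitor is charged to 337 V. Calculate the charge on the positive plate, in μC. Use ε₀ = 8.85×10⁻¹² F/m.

A = (45.5 cm)² = 0.207 m².
C = κε₀A/d = 6.50 × 8.85×10⁻¹² × 0.207 / 2.98×10⁻⁵ = 4.00×10⁻⁷ F.
Q = CV = 4.00×10⁻⁷ × 337 = 1.35×10⁻⁴ C.

Q ≈ 135 μC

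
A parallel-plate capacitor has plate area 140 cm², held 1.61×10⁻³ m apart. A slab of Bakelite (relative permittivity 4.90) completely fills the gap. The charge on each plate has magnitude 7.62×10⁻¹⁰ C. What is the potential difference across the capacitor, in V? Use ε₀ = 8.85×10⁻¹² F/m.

A = 140 cm² = 1.40×10⁻² m².
C = κε₀A/d = 4.90 × 8.85×10⁻¹² × 1.40×10⁻² / 1.61×10⁻³ = 3.77×10⁻¹⁰ F.
V = Q/C = 7.62×10⁻¹⁰ / 3.77×10⁻¹⁰ = 2.02 V.

V ≈ 2.02 V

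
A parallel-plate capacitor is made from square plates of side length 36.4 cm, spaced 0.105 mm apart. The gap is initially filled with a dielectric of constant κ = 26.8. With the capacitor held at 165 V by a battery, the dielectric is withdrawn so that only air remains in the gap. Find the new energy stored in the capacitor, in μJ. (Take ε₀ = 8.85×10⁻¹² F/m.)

A = (36.4 cm)² = 0.132 m².
Initially C₁ = κε₀A/d = 26.8 × 8.85×10⁻¹² × 0.132 / 1.05×10⁻⁴ = 2.99×10⁻⁷ F.
U₁ = 4.07×10⁻³ J.
Battery connected ⇒ V is held fixed. C₂ = 0.0373 C₁ and U = ½CV², so U₂/U₁ = C₂/C₁ = 0.0373.
U₂ = 0.0373 × 4.07×10⁻³ = 1.52×10⁻⁴ J.

U ≈ 152 μJ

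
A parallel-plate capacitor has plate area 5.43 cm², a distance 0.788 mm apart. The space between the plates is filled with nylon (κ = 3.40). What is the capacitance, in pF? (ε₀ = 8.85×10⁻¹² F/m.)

A = 5.43 cm² = 5.43×10⁻⁴ m².
C = κε₀A/d = 3.40 × 8.85×10⁻¹² × 5.43×10⁻⁴ / 7.88×10⁻⁴ = 2.07×10⁻¹¹ F.

20.7 pF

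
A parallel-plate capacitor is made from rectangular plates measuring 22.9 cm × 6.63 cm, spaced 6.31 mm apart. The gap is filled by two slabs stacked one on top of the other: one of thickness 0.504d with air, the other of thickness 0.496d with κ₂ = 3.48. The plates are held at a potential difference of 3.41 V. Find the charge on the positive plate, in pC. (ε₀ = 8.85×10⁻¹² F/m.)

A = 22.9 × 6.63 cm² = 1.52×10⁻² m².
Stacked slabs ⇒ two capacitors in series, each with the full plate area.
C₁ = κ₁ε₀A/d₁ = 1.00 × 8.85×10⁻¹² × 1.52×10⁻² / 3.18×10⁻³ = 4.23×10⁻¹¹ F.
C₂ = κ₂ε₀A/d₂ = 3.48 × 8.85×10⁻¹² × 1.52×10⁻² / 3.13×10⁻³ = 1.49×10⁻¹⁰ F.
C = (1/C₁ + 1/C₂)⁻¹ = 3.29×10⁻¹¹ F.
Q = CV = 3.29×10⁻¹¹ × 3.41 = 1.12×10⁻¹⁰ C.

112 pC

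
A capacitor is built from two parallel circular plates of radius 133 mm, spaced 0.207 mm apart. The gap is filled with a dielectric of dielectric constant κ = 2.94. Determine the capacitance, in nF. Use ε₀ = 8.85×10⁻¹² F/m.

A = π(133 mm)² = 5.56×10⁻² m².
C = κε₀A/d = 2.94 × 8.85×10⁻¹² × 5.56×10⁻² / 2.07×10⁻⁴ = 6.99×10⁻⁹ F.

6.99 nF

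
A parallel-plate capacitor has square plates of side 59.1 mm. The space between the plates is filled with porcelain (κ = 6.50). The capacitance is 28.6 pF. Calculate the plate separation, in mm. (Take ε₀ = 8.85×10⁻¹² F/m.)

A = (59.1 mm)² = 3.49×10⁻³ m².
d = κε₀A/C = 6.50 × 8.85×10⁻¹² × 3.49×10⁻³ / 2.86×10⁻¹¹ = 7.03×10⁻³ m.

7.03 mm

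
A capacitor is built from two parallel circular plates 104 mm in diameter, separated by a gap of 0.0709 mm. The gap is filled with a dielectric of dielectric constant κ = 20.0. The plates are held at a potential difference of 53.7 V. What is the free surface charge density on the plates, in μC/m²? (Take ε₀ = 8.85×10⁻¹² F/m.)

σ ≈ 134 μC/m²

A = π(104/2 mm)² = 8.49×10⁻³ m².
C = κε₀A/d = 20.0 × 8.85×10⁻¹² × 8.49×10⁻³ / 7.09×10⁻⁵ = 2.12×10⁻⁸ F.
σ = Q/A = CV/A = 2.12×10⁻⁸ × 53.7 / 8.49×10⁻³ = 1.34×10⁻⁴ C/m².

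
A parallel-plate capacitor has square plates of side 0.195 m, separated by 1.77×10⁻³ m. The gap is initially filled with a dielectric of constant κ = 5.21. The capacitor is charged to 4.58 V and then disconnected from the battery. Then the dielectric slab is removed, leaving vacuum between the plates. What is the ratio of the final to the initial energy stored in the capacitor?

Isolated ⇒ Q is held fixed.
C₂ = 0.192 C₁ and U = Q²/(2C), so U₂/U₁ = C₁/C₂ = 5.21.

5.21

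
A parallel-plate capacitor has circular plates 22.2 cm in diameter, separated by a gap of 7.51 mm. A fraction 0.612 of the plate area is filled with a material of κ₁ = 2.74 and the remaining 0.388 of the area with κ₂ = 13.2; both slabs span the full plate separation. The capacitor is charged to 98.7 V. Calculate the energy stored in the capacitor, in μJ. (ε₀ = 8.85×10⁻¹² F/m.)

U ≈ 1.51 μJ

A = π(22.2/2 cm)² = 3.87×10⁻² m².
Side-by-side slabs ⇒ two capacitors in parallel, each spanning the full gap.
C₁ = κ₁ε₀A₁/d = 2.74 × 8.85×10⁻¹² × 2.37×10⁻² / 7.51×10⁻³ = 7.65×10⁻¹¹ F.
C₂ = κ₂ε₀A₂/d = 13.2 × 8.85×10⁻¹² × 1.50×10⁻² / 7.51×10⁻³ = 2.34×10⁻¹⁰ F.
C = C₁ + C₂ = 3.10×10⁻¹⁰ F.
U = ½CV² = ½ × 3.10×10⁻¹⁰ × (98.7)² = 1.51×10⁻⁶ J.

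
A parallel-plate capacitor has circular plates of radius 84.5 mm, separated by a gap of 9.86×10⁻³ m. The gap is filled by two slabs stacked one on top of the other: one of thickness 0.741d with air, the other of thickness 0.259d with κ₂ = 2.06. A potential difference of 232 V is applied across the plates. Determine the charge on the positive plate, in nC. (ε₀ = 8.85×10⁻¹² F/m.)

A = π(84.5 mm)² = 2.24×10⁻² m².
Stacked slabs ⇒ two capacitors in series, each with the full plate area.
C₁ = κ₁ε₀A/d₁ = 1.00 × 8.85×10⁻¹² × 2.24×10⁻² / 7.31×10⁻³ = 2.72×10⁻¹¹ F.
C₂ = κ₂ε₀A/d₂ = 2.06 × 8.85×10⁻¹² × 2.24×10⁻² / 2.55×10⁻³ = 1.60×10⁻¹⁰ F.
C = (1/C₁ + 1/C₂)⁻¹ = 2.32×10⁻¹¹ F.
Q = CV = 2.32×10⁻¹¹ × 232 = 5.39×10⁻⁹ C.

5.39 nC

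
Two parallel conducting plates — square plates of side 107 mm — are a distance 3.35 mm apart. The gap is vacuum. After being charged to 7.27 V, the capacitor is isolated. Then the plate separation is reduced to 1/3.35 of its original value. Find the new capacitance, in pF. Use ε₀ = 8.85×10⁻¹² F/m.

101 pF

A = (107 mm)² = 1.14×10⁻² m².
Initially C₁ = ε₀A/d = 8.85×10⁻¹² × 1.14×10⁻² / 3.35×10⁻³ = 3.02×10⁻¹¹ F.
C = ε₀A/d scales as 1/d, so C₂/C₁ = d₁/d₂ = 3.35.
C₂ = 3.35 × 3.02×10⁻¹¹ = 1.01×10⁻¹⁰ F.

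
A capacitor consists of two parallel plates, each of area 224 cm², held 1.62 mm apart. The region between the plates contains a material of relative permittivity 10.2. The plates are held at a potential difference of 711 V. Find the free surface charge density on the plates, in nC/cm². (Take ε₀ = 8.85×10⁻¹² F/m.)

3.96 nC/cm²

A = 224 cm² = 2.24×10⁻² m².
C = κε₀A/d = 10.2 × 8.85×10⁻¹² × 2.24×10⁻² / 1.62×10⁻³ = 1.25×10⁻⁹ F.
σ = Q/A = CV/A = 1.25×10⁻⁹ × 711 / 2.24×10⁻² = 3.96×10⁻⁵ C/m².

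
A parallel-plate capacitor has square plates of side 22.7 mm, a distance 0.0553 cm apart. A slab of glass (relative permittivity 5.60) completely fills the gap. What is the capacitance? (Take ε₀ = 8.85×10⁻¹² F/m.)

46.2 pF

A = (22.7 mm)² = 5.15×10⁻⁴ m².
C = κε₀A/d = 5.60 × 8.85×10⁻¹² × 5.15×10⁻⁴ / 5.53×10⁻⁴ = 4.62×10⁻¹¹ F.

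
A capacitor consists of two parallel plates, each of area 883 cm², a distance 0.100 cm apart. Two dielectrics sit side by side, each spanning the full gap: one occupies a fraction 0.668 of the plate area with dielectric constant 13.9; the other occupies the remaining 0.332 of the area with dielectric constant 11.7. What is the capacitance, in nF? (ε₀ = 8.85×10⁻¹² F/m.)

A = 883 cm² = 8.83×10⁻² m².
Side-by-side slabs ⇒ two capacitors in parallel, each spanning the full gap.
C₁ = κ₁ε₀A₁/d = 13.9 × 8.85×10⁻¹² × 5.90×10⁻² / 1.00×10⁻³ = 7.26×10⁻⁹ F.
C₂ = κ₂ε₀A₂/d = 11.7 × 8.85×10⁻¹² × 2.93×10⁻² / 1.00×10⁻³ = 3.04×10⁻⁹ F.
C = C₁ + C₂ = 1.03×10⁻⁸ F.

C ≈ 10.3 nF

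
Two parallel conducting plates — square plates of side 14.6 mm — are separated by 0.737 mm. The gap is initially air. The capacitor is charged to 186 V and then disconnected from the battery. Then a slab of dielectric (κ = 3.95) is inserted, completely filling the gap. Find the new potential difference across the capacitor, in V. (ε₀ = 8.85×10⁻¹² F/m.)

V ≈ 47.1 V

A = (14.6 mm)² = 2.13×10⁻⁴ m².
Initially C₁ = ε₀A/d = 8.85×10⁻¹² × 2.13×10⁻⁴ / 7.37×10⁻⁴ = 2.56×10⁻¹² F.
V₁ = 1.86×10² V.
Isolated ⇒ Q is held fixed. C₂ = 3.95 C₁ and V = Q/C, so V₂/V₁ = C₁/C₂ = 0.253.
V₂ = 0.253 × 1.86×10² = 47.1 V.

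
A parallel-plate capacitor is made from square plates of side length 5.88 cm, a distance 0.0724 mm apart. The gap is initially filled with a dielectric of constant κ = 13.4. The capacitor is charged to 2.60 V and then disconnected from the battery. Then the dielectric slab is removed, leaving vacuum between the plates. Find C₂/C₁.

C = κε₀A/d scales with κ, so C₂/C₁ = 1/κ = 1/13.4 = 0.0746.

0.0746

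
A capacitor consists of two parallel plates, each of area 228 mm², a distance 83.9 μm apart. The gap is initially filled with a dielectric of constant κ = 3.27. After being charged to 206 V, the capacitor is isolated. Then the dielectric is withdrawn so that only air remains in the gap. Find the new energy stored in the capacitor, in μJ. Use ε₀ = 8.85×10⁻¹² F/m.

A = 228 mm² = 2.28×10⁻⁴ m².
Initially C₁ = κε₀A/d = 3.27 × 8.85×10⁻¹² × 2.28×10⁻⁴ / 8.39×10⁻⁵ = 7.86×10⁻¹¹ F.
U₁ = 1.67×10⁻⁶ J.
Isolated ⇒ Q is held fixed. C₂ = 0.306 C₁ and U = Q²/(2C), so U₂/U₁ = C₁/C₂ = 3.27.
U₂ = 3.27 × 1.67×10⁻⁶ = 5.46×10⁻⁶ J.

U ≈ 5.46 μJ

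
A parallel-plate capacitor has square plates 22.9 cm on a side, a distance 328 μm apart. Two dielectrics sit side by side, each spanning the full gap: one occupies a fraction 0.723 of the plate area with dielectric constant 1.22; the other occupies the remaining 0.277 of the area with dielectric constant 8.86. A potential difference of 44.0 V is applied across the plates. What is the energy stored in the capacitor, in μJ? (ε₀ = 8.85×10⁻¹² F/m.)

A = (22.9 cm)² = 5.24×10⁻² m².
Side-by-side slabs ⇒ two capacitors in parallel, each spanning the full gap.
C₁ = κ₁ε₀A₁/d = 1.22 × 8.85×10⁻¹² × 3.79×10⁻² / 3.28×10⁻⁴ = 1.25×10⁻⁹ F.
C₂ = κ₂ε₀A₂/d = 8.86 × 8.85×10⁻¹² × 1.45×10⁻² / 3.28×10⁻⁴ = 3.47×10⁻⁹ F.
C = C₁ + C₂ = 4.72×10⁻⁹ F.
U = ½CV² = ½ × 4.72×10⁻⁹ × (44.0)² = 4.57×10⁻⁶ J.

U ≈ 4.57 μJ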